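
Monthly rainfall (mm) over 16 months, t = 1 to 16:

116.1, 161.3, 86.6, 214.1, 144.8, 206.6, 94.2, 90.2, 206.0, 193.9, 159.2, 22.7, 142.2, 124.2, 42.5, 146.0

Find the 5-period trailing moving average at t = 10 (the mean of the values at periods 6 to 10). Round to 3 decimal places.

Sum of periods 6–10: 206.6 + 94.2 + 90.2 + 206.0 + 193.9 = 790.9
Divide by 5: 790.9 / 5 = 158.180

158.180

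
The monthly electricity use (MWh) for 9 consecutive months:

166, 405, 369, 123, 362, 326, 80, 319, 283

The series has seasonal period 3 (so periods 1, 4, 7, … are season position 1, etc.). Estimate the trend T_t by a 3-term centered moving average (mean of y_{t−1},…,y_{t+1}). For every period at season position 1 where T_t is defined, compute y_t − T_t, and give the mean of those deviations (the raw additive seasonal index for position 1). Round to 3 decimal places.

Season position 1 occurs at t = 4, 7 (where T_t is defined).
t=4: T_4 = 284.66667; y_4 − T_4 = 123 − 284.66667 = -161.66667
t=7: T_7 = 241.66667; y_7 − T_7 = 80 − 241.66667 = -161.66667
Mean deviation: (-161.66667 + -161.66667) / 2 = -161.667

-161.667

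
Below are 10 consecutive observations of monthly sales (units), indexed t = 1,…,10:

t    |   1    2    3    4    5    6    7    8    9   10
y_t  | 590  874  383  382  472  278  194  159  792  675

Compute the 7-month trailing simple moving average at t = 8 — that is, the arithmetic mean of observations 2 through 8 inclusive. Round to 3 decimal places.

Sum of periods 2–8: 874 + 383 + 382 + 472 + 278 + 194 + 159 = 2742
Divide by 7: 2742 / 7 = 391.714

391.714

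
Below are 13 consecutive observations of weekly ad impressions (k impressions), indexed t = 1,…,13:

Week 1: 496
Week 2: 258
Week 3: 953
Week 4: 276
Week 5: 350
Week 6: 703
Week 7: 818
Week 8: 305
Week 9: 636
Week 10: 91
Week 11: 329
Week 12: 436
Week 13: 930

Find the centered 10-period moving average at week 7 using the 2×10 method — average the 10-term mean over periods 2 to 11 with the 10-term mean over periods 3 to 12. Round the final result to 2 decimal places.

480.80

Sum over 2–11: 258 + 953 + 276 + 350 + 703 + 818 + 305 + 636 + 91 + 329 = 4719
Sum over 3–12: 953 + 276 + 350 + 703 + 818 + 305 + 636 + 91 + 329 + 436 = 4897
CMA at t=7 = (4719 + 4897) / (2·10) = 9616 / 20 = 480.80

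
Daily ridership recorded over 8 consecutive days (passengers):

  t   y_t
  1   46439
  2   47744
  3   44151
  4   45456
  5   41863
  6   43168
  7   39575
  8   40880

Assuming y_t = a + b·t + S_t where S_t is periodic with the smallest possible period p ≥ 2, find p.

2

First differences y_{t+1} − y_t: 1305, -3593, 1305, -3593, 1305, -3593, …
The difference pattern repeats every 2 terms and not for any smaller step, so p = 2.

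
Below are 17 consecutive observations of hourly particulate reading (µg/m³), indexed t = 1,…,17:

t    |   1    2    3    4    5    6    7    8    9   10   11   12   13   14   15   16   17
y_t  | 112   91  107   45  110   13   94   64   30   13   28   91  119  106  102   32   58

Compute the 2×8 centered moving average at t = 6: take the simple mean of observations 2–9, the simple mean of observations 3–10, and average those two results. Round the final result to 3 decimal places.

64.375

Sum over 2–9: 91 + 107 + 45 + 110 + 13 + 94 + 64 + 30 = 554
Sum over 3–10: 107 + 45 + 110 + 13 + 94 + 64 + 30 + 13 = 476
CMA at t=6 = (554 + 476) / (2·8) = 1030 / 16 = 64.375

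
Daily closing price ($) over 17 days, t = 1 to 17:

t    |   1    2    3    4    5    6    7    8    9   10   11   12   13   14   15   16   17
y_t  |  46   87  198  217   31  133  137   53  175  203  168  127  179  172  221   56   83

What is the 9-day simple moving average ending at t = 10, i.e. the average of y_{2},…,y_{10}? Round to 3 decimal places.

Sum of periods 2–10: 87 + 198 + 217 + 31 + 133 + 137 + 53 + 175 + 203 = 1234
Divide by 9: 1234 / 9 = 137.111

137.111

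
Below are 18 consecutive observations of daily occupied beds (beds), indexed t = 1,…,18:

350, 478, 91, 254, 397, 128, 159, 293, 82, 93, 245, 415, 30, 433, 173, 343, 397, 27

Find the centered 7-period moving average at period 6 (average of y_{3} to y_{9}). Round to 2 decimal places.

200.57

Sum of periods 3–9: 91 + 254 + 397 + 128 + 159 + 293 + 82 = 1404
Divide by 7: 1404 / 7 = 200.57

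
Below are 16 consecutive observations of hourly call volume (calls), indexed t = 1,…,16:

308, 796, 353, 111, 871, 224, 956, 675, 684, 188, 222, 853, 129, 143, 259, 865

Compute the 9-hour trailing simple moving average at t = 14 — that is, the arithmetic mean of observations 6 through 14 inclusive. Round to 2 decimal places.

Sum of periods 6–14: 224 + 956 + 675 + 684 + 188 + 222 + 853 + 129 + 143 = 4074
Divide by 9: 4074 / 9 = 452.67

452.67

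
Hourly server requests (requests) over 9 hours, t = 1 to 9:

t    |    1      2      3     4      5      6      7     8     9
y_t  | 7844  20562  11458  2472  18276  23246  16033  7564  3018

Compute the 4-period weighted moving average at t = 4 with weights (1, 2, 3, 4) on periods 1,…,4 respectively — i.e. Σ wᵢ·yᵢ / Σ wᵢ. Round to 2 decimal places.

Weighted sum: 1·7844 + 2·20562 + 3·11458 + 4·2472 = 7844 + 41124 + 34374 + 9888 = 93230
Weight total: 1 + 2 + 3 + 4 = 10
WMA = 93230 / 10 = 9323.00

9323.00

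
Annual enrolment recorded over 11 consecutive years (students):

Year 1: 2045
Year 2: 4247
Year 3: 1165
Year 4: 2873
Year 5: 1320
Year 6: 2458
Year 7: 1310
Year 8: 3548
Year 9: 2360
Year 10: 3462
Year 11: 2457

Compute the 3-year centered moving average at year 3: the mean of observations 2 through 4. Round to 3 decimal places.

Sum of periods 2–4: 4247 + 1165 + 2873 = 8285
Divide by 3: 8285 / 3 = 2761.667

2761.667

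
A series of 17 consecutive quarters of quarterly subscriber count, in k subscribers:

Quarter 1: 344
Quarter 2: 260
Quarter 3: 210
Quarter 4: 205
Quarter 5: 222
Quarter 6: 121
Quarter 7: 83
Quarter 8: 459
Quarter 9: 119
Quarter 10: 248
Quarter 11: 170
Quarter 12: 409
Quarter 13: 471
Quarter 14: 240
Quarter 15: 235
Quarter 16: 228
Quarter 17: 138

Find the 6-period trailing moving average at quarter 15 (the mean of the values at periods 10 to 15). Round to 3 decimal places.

295.500

Sum of periods 10–15: 248 + 170 + 409 + 471 + 240 + 235 = 1773
Divide by 6: 1773 / 6 = 295.500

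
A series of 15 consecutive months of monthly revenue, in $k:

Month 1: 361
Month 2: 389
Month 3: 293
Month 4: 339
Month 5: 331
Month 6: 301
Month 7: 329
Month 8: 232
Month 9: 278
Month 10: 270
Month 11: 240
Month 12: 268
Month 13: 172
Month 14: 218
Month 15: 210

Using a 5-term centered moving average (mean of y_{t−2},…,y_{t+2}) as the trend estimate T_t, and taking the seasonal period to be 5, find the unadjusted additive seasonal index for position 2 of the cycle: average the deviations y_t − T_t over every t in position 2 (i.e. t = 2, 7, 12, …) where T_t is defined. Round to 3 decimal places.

Season position 2 occurs at t = 7, 12 (where T_t is defined).
t=7: T_7 = 294.20000; y_7 − T_7 = 329 − 294.20000 = 34.80000
t=12: T_12 = 233.60000; y_12 − T_12 = 268 − 233.60000 = 34.40000
Mean deviation: (34.80000 + 34.40000) / 2 = 34.600

34.600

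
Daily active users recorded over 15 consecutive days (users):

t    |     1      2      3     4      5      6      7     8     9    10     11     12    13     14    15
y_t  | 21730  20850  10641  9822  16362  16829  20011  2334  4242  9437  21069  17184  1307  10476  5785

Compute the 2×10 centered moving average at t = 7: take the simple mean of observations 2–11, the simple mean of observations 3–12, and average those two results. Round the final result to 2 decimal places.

12976.40

Sum over 2–11: 20850 + 10641 + 9822 + 16362 + 16829 + 20011 + 2334 + 4242 + 9437 + 21069 = 131597
Sum over 3–12: 10641 + 9822 + 16362 + 16829 + 20011 + 2334 + 4242 + 9437 + 21069 + 17184 = 127931
CMA at t=7 = (131597 + 127931) / (2·10) = 259528 / 20 = 12976.40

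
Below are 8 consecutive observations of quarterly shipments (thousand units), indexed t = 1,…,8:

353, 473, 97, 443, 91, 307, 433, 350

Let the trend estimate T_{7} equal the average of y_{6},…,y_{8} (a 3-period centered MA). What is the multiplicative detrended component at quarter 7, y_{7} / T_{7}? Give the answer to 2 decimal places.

1.19

Trend T_7 = (307 + 433 + 350) / 3 = 1090/3 = 363.3333
Ratio to trend: 433 / 363.3333 = 1.19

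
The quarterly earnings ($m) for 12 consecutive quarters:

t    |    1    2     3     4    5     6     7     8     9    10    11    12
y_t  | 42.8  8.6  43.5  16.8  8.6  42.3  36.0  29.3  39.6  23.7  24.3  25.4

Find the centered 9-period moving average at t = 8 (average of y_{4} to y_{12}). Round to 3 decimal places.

Sum of periods 4–12: 16.8 + 8.6 + 42.3 + 36.0 + 29.3 + 39.6 + 23.7 + 24.3 + 25.4 = 246.0
Divide by 9: 246.0 / 9 = 27.333

27.333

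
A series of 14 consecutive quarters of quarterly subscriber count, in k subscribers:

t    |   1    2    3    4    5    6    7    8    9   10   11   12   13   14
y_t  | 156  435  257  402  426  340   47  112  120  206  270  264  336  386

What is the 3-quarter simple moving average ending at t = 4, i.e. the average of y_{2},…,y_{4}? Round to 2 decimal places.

364.67

Sum of periods 2–4: 435 + 257 + 402 = 1094
Divide by 3: 1094 / 3 = 364.67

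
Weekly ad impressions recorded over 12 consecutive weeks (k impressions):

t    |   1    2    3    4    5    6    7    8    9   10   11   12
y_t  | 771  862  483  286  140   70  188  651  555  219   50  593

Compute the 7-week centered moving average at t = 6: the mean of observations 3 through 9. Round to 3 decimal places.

Sum of periods 3–9: 483 + 286 + 140 + 70 + 188 + 651 + 555 = 2373
Divide by 7: 2373 / 7 = 339.000

339.000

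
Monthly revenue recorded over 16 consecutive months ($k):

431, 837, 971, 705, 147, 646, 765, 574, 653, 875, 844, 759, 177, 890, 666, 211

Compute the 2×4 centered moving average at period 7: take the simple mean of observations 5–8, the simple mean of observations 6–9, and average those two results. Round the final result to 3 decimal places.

Sum over 5–8: 147 + 646 + 765 + 574 = 2132
Sum over 6–9: 646 + 765 + 574 + 653 = 2638
CMA at t=7 = (2132 + 2638) / (2·4) = 4770 / 8 = 596.250

596.250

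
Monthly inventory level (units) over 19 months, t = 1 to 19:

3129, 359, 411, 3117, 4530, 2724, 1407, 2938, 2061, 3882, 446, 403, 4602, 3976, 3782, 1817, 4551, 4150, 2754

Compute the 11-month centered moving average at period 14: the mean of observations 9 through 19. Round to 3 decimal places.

2947.636

Sum of periods 9–19: 2061 + 3882 + 446 + 403 + 4602 + 3976 + 3782 + 1817 + 4551 + 4150 + 2754 = 32424
Divide by 11: 32424 / 11 = 2947.636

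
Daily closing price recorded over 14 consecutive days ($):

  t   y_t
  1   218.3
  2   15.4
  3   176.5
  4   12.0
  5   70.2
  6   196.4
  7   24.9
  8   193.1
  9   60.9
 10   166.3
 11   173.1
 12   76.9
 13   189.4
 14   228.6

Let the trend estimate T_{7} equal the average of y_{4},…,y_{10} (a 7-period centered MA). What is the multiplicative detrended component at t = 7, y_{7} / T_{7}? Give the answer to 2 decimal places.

Trend T_7 = (12.0 + 70.2 + 196.4 + 24.9 + 193.1 + 60.9 + 166.3) / 7 = 723.8/7 = 103.4000
Ratio to trend: 24.9 / 103.4000 = 0.24

0.24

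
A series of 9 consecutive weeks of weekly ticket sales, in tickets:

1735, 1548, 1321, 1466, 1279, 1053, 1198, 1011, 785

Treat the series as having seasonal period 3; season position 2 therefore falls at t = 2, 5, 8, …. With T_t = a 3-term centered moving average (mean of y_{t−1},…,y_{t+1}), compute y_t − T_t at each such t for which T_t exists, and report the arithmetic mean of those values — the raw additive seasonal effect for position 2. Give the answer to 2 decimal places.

Season position 2 occurs at t = 2, 5, 8 (where T_t is defined).
t=2: T_2 = 1534.6667; y_2 − T_2 = 1548 − 1534.6667 = 13.3333
t=5: T_5 = 1266.0000; y_5 − T_5 = 1279 − 1266.0000 = 13.0000
t=8: T_8 = 998.0000; y_8 − T_8 = 1011 − 998.0000 = 13.0000
Mean deviation: (13.3333 + 13.0000 + 13.0000) / 3 = 13.11

13.11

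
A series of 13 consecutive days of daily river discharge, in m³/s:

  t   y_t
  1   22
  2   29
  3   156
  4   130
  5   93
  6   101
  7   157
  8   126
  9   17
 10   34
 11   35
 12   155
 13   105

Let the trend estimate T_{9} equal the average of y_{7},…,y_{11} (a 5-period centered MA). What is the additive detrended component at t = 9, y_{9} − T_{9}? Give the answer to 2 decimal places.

-56.80

Trend T_9 = (157 + 126 + 17 + 34 + 35) / 5 = 369/5 = 73.8000
Detrended value: 17 − 73.8000 = -56.80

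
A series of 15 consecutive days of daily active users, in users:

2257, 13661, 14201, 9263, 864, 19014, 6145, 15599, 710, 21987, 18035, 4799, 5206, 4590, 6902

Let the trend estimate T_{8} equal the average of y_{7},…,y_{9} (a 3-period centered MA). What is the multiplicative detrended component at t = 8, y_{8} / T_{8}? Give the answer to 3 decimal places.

Trend T_8 = (6145 + 15599 + 710) / 3 = 22454/3 = 7484.66667
Ratio to trend: 15599 / 7484.66667 = 2.084

2.084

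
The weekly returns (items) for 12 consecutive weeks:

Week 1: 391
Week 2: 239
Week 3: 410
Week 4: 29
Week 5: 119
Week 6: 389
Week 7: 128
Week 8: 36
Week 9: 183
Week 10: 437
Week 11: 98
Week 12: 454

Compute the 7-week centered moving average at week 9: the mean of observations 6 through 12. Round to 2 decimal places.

246.43

Sum of periods 6–12: 389 + 128 + 36 + 183 + 437 + 98 + 454 = 1725
Divide by 7: 1725 / 7 = 246.43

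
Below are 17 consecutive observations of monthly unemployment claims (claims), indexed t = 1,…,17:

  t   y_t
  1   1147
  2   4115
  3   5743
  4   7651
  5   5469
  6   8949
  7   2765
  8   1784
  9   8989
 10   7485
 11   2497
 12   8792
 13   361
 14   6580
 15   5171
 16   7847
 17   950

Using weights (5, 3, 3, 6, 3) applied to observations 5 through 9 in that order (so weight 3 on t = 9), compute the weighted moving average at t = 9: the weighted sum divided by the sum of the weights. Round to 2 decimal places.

5007.90

Weighted sum: 5·5469 + 3·8949 + 3·2765 + 6·1784 + 3·8989 = 27345 + 26847 + 8295 + 10704 + 26967 = 100158
Weight total: 5 + 3 + 3 + 6 + 3 = 20
WMA = 100158 / 20 = 5007.90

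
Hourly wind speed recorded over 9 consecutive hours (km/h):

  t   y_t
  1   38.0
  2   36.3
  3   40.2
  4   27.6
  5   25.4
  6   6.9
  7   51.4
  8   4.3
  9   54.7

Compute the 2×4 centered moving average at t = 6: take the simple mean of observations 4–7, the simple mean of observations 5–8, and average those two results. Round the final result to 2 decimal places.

24.91

Sum over 4–7: 27.6 + 25.4 + 6.9 + 51.4 = 111.3
Sum over 5–8: 25.4 + 6.9 + 51.4 + 4.3 = 88.0
CMA at t=6 = (111.3 + 88.0) / (2·4) = 199.3 / 8 = 24.91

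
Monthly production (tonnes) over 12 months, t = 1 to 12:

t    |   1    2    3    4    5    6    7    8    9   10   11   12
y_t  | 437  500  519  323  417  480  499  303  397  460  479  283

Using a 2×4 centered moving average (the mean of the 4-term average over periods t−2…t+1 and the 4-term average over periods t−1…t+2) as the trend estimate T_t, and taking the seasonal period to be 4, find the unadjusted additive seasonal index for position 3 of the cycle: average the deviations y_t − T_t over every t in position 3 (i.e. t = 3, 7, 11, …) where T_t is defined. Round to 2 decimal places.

Season position 3 occurs at t = 3, 7 (where T_t is defined).
t=3: T_3 = 442.2500; y_3 − T_3 = 519 − 442.2500 = 76.7500
t=7: T_7 = 422.2500; y_7 − T_7 = 499 − 422.2500 = 76.7500
Mean deviation: (76.7500 + 76.7500) / 2 = 76.75

76.75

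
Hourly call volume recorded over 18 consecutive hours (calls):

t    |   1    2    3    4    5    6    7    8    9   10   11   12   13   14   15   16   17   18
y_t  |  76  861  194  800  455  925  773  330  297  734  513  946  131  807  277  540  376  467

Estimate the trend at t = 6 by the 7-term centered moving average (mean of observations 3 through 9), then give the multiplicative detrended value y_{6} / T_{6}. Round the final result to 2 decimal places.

Trend T_6 = (194 + 800 + 455 + 925 + 773 + 330 + 297) / 7 = 3774/7 = 539.1429
Ratio to trend: 925 / 539.1429 = 1.72

1.72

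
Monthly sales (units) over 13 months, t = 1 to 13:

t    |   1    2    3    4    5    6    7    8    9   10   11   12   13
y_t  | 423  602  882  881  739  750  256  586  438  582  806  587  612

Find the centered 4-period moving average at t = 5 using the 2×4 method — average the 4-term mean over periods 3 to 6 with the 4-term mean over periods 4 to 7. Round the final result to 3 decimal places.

Sum over 3–6: 882 + 881 + 739 + 750 = 3252
Sum over 4–7: 881 + 739 + 750 + 256 = 2626
CMA at t=5 = (3252 + 2626) / (2·4) = 5878 / 8 = 734.750

734.750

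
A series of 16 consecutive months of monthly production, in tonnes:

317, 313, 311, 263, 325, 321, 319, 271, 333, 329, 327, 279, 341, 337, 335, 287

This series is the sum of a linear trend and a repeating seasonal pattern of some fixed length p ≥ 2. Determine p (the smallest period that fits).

First differences y_{t+1} − y_t: -4, -2, -48, 62, -4, -2, -48, 62, -4, -2, …
The difference pattern repeats every 4 terms and not for any smaller step, so p = 4.

4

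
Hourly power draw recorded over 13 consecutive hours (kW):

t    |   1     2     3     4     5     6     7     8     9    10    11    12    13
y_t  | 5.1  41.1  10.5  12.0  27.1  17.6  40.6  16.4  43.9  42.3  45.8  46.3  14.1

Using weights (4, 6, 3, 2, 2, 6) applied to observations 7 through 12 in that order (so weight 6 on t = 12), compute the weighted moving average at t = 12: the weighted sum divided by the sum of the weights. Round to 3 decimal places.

36.804

Weighted sum: 4·40.6 + 6·16.4 + 3·43.9 + 2·42.3 + 2·45.8 + 6·46.3 = 162.4 + 98.4 + 131.7 + 84.6 + 91.6 + 277.8 = 846.5
Weight total: 4 + 6 + 3 + 2 + 2 + 6 = 23
WMA = 846.5 / 23 = 36.804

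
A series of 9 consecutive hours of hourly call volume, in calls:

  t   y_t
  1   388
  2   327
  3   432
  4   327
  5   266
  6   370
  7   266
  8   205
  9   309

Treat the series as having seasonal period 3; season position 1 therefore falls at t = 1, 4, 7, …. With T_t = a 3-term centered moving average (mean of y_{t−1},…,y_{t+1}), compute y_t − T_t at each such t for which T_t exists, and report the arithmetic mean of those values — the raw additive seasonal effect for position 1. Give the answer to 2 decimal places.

-14.50

Season position 1 occurs at t = 4, 7 (where T_t is defined).
t=4: T_4 = 341.6667; y_4 − T_4 = 327 − 341.6667 = -14.6667
t=7: T_7 = 280.3333; y_7 − T_7 = 266 − 280.3333 = -14.3333
Mean deviation: (-14.6667 + -14.3333) / 2 = -14.50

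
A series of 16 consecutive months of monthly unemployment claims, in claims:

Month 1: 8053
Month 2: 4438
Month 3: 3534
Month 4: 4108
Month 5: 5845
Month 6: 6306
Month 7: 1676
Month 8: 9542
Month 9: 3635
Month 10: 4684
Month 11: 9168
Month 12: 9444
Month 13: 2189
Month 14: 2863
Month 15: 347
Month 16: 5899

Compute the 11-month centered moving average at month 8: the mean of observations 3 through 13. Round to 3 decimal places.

Sum of periods 3–13: 3534 + 4108 + 5845 + 6306 + 1676 + 9542 + 3635 + 4684 + 9168 + 9444 + 2189 = 60131
Divide by 11: 60131 / 11 = 5466.455

5466.455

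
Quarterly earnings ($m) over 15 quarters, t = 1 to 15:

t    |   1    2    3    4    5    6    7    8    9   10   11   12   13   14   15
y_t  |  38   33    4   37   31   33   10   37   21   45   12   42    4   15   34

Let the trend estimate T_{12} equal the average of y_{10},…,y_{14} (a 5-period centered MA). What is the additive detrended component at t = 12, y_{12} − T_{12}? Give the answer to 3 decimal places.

Trend T_12 = (45 + 12 + 42 + 4 + 15) / 5 = 118/5 = 23.60000
Detrended value: 42 − 23.60000 = 18.400

18.400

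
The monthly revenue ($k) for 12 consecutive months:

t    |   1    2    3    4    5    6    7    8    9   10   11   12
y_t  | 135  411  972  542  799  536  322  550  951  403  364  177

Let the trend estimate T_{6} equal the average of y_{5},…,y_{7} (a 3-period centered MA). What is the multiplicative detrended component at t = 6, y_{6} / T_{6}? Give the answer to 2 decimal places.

0.97

Trend T_6 = (799 + 536 + 322) / 3 = 1657/3 = 552.3333
Ratio to trend: 536 / 552.3333 = 0.97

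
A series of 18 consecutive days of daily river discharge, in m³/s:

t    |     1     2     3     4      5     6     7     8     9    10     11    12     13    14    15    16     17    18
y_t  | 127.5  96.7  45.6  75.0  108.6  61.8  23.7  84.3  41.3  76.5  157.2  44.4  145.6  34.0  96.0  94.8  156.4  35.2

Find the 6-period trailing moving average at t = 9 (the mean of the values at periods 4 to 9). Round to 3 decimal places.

Sum of periods 4–9: 75.0 + 108.6 + 61.8 + 23.7 + 84.3 + 41.3 = 394.7
Divide by 6: 394.7 / 6 = 65.783

65.783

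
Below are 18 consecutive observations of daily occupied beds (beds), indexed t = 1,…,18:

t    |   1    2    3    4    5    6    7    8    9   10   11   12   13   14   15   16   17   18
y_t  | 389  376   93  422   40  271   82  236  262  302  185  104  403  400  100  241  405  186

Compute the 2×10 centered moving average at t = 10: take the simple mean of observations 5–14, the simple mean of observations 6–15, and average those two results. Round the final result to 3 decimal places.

Sum over 5–14: 40 + 271 + 82 + 236 + 262 + 302 + 185 + 104 + 403 + 400 = 2285
Sum over 6–15: 271 + 82 + 236 + 262 + 302 + 185 + 104 + 403 + 400 + 100 = 2345
CMA at t=10 = (2285 + 2345) / (2·10) = 4630 / 20 = 231.500

231.500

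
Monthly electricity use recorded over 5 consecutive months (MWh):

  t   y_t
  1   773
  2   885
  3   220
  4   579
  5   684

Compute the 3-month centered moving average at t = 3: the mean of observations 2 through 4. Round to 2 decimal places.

Sum of periods 2–4: 885 + 220 + 579 = 1684
Divide by 3: 1684 / 3 = 561.33

561.33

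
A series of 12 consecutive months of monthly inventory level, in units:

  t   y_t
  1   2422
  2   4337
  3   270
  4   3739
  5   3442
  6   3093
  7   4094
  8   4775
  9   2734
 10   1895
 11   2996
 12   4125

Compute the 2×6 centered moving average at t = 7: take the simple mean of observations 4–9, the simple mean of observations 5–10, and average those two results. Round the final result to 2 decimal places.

3492.50

Sum over 4–9: 3739 + 3442 + 3093 + 4094 + 4775 + 2734 = 21877
Sum over 5–10: 3442 + 3093 + 4094 + 4775 + 2734 + 1895 = 20033
CMA at t=7 = (21877 + 20033) / (2·6) = 41910 / 12 = 3492.50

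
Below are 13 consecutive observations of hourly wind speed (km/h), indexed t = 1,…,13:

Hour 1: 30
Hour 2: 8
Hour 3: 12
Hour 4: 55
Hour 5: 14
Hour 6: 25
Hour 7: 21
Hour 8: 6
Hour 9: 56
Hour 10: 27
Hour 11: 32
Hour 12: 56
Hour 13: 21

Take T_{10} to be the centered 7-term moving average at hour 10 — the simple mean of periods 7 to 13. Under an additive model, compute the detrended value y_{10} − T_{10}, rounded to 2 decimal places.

-4.29

Trend T_10 = (21 + 6 + 56 + 27 + 32 + 56 + 21) / 7 = 219/7 = 31.2857
Detrended value: 27 − 31.2857 = -4.29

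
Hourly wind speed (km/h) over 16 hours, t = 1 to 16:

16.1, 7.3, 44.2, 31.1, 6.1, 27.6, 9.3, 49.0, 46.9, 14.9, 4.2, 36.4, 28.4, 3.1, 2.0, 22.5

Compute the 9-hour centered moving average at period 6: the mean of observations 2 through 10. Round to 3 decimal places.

26.267

Sum of periods 2–10: 7.3 + 44.2 + 31.1 + 6.1 + 27.6 + 9.3 + 49.0 + 46.9 + 14.9 = 236.4
Divide by 9: 236.4 / 9 = 26.267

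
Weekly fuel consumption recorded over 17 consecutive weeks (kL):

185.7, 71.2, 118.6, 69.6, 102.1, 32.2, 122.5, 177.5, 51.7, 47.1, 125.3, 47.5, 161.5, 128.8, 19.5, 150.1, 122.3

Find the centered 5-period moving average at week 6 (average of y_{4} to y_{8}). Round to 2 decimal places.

100.78

Sum of periods 4–8: 69.6 + 102.1 + 32.2 + 122.5 + 177.5 = 503.9
Divide by 5: 503.9 / 5 = 100.78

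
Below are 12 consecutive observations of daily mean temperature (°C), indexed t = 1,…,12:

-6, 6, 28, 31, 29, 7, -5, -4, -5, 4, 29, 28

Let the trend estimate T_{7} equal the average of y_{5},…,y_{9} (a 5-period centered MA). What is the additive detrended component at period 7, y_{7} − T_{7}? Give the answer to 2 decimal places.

-9.40

Trend T_7 = (29 + 7 + (-5) + (-4) + (-5)) / 5 = 22/5 = 4.4000
Detrended value: -5 − 4.4000 = -9.40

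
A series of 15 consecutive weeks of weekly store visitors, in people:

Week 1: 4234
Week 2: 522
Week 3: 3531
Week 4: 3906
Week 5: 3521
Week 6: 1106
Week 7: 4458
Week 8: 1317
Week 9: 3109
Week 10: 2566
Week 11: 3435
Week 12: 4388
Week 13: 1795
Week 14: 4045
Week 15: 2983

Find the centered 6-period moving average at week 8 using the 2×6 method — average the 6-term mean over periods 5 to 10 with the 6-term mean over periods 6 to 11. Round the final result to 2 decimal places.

Sum over 5–10: 3521 + 1106 + 4458 + 1317 + 3109 + 2566 = 16077
Sum over 6–11: 1106 + 4458 + 1317 + 3109 + 2566 + 3435 = 15991
CMA at t=8 = (16077 + 15991) / (2·6) = 32068 / 12 = 2672.33

2672.33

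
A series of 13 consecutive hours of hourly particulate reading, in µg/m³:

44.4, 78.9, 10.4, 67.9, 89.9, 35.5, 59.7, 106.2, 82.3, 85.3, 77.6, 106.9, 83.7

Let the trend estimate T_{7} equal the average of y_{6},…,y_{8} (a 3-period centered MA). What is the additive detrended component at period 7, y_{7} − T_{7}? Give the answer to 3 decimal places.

Trend T_7 = (35.5 + 59.7 + 106.2) / 3 = 201.4/3 = 67.13333
Detrended value: 59.7 − 67.13333 = -7.433

-7.433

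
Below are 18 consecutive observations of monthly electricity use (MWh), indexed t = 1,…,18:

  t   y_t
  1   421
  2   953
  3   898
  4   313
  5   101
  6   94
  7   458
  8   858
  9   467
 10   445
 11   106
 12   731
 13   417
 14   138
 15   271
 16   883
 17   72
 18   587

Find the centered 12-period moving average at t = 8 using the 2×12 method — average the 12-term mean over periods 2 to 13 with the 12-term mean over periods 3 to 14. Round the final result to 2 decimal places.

Sum over 2–13: 953 + 898 + 313 + 101 + 94 + 458 + 858 + 467 + 445 + 106 + 731 + 417 = 5841
Sum over 3–14: 898 + 313 + 101 + 94 + 458 + 858 + 467 + 445 + 106 + 731 + 417 + 138 = 5026
CMA at t=8 = (5841 + 5026) / (2·12) = 10867 / 24 = 452.79

452.79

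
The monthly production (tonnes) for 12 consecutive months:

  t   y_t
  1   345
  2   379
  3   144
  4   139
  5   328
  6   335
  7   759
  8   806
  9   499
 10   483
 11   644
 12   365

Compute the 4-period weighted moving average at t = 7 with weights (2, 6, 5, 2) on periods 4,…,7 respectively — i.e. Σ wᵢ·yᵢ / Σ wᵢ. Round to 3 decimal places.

362.600

Weighted sum: 2·139 + 6·328 + 5·335 + 2·759 = 278 + 1968 + 1675 + 1518 = 5439
Weight total: 2 + 6 + 5 + 2 = 15
WMA = 5439 / 15 = 362.600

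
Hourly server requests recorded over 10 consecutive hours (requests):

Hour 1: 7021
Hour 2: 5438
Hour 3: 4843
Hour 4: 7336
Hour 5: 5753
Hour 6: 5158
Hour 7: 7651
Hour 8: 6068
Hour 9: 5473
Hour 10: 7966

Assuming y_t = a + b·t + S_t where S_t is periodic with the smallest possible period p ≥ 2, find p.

3

First differences y_{t+1} − y_t: -1583, -595, 2493, -1583, -595, 2493, -1583, -595, …
The difference pattern repeats every 3 terms and not for any smaller step, so p = 3.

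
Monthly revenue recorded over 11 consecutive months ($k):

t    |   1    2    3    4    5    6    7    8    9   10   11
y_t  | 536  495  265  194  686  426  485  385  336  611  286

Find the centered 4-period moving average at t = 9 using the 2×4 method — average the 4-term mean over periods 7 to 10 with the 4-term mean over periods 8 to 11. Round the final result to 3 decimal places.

Sum over 7–10: 485 + 385 + 336 + 611 = 1817
Sum over 8–11: 385 + 336 + 611 + 286 = 1618
CMA at t=9 = (1817 + 1618) / (2·4) = 3435 / 8 = 429.375

429.375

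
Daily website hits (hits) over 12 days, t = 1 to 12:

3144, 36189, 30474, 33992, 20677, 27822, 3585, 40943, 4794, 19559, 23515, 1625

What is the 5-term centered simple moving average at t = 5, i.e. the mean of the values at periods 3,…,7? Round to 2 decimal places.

Sum of periods 3–7: 30474 + 33992 + 20677 + 27822 + 3585 = 116550
Divide by 5: 116550 / 5 = 23310.00

23310.00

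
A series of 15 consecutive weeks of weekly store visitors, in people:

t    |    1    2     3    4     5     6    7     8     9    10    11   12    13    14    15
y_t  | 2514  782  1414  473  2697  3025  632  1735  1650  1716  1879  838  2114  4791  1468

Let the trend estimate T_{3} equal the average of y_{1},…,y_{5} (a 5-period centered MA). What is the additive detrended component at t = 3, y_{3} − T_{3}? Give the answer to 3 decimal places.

-162.000

Trend T_3 = (2514 + 782 + 1414 + 473 + 2697) / 5 = 7880/5 = 1576.00000
Detrended value: 1414 − 1576.00000 = -162.000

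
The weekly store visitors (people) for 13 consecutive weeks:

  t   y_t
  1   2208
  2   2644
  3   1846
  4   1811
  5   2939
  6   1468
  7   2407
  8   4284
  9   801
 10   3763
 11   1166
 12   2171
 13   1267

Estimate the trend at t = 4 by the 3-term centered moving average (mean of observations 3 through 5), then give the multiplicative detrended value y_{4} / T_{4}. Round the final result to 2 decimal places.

Trend T_4 = (1846 + 1811 + 2939) / 3 = 6596/3 = 2198.6667
Ratio to trend: 1811 / 2198.6667 = 0.82

0.82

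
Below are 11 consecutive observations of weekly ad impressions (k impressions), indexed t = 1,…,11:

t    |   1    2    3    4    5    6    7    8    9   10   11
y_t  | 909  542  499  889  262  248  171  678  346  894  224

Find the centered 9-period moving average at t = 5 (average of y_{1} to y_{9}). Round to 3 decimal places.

504.889

Sum of periods 1–9: 909 + 542 + 499 + 889 + 262 + 248 + 171 + 678 + 346 = 4544
Divide by 9: 4544 / 9 = 504.889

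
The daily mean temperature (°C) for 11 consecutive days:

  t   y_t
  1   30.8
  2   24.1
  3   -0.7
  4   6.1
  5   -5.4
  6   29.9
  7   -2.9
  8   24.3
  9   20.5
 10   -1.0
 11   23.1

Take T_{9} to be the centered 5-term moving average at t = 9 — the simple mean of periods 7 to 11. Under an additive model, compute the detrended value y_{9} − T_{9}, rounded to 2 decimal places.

7.70

Trend T_9 = ((-2.9) + 24.3 + 20.5 + (-1.0) + 23.1) / 5 = 64.0/5 = 12.8000
Detrended value: 20.5 − 12.8000 = 7.70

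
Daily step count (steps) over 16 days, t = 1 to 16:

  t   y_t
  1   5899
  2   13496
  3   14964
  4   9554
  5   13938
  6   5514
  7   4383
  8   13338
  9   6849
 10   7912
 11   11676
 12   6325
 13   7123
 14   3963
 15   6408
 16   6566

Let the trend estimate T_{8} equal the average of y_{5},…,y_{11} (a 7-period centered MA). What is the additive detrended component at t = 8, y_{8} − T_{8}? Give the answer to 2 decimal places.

4250.86

Trend T_8 = (13938 + 5514 + 4383 + 13338 + 6849 + 7912 + 11676) / 7 = 63610/7 = 9087.1429
Detrended value: 13338 − 9087.1429 = 4250.86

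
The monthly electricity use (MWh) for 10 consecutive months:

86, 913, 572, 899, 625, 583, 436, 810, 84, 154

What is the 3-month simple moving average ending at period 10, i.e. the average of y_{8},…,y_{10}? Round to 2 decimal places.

Sum of periods 8–10: 810 + 84 + 154 = 1048
Divide by 3: 1048 / 3 = 349.33

349.33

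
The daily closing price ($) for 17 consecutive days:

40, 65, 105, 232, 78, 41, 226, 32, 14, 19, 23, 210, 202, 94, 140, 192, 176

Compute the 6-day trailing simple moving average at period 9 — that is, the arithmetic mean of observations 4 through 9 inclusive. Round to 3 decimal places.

103.833

Sum of periods 4–9: 232 + 78 + 41 + 226 + 32 + 14 = 623
Divide by 6: 623 / 6 = 103.833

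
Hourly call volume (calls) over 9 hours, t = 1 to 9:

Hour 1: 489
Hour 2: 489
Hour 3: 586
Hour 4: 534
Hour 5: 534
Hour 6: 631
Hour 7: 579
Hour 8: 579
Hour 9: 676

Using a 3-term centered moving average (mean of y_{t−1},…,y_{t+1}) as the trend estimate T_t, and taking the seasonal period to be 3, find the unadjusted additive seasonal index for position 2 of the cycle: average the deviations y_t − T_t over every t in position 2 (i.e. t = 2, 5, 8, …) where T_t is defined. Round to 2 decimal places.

Season position 2 occurs at t = 2, 5, 8 (where T_t is defined).
t=2: T_2 = 521.3333; y_2 − T_2 = 489 − 521.3333 = -32.3333
t=5: T_5 = 566.3333; y_5 − T_5 = 534 − 566.3333 = -32.3333
t=8: T_8 = 611.3333; y_8 − T_8 = 579 − 611.3333 = -32.3333
Mean deviation: (-32.3333 + -32.3333 + -32.3333) / 3 = -32.33

-32.33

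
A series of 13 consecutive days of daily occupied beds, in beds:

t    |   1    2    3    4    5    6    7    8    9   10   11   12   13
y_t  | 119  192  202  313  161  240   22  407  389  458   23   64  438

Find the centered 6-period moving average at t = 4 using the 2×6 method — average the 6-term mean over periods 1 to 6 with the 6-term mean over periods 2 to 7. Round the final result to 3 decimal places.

196.417

Sum over 1–6: 119 + 192 + 202 + 313 + 161 + 240 = 1227
Sum over 2–7: 192 + 202 + 313 + 161 + 240 + 22 = 1130
CMA at t=4 = (1227 + 1130) / (2·6) = 2357 / 12 = 196.417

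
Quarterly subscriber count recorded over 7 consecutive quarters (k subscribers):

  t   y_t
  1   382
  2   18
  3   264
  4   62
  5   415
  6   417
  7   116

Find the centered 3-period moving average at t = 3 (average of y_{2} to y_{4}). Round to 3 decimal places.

114.667

Sum of periods 2–4: 18 + 264 + 62 = 344
Divide by 3: 344 / 3 = 114.667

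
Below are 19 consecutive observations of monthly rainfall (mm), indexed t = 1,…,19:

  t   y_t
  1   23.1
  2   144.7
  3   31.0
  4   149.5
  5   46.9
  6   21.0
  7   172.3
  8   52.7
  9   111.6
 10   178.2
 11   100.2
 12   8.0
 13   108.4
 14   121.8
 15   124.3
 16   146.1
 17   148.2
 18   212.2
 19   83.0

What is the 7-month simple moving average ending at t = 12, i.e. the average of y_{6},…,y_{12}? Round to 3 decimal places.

Sum of periods 6–12: 21.0 + 172.3 + 52.7 + 111.6 + 178.2 + 100.2 + 8.0 = 644.0
Divide by 7: 644.0 / 7 = 92.000

92.000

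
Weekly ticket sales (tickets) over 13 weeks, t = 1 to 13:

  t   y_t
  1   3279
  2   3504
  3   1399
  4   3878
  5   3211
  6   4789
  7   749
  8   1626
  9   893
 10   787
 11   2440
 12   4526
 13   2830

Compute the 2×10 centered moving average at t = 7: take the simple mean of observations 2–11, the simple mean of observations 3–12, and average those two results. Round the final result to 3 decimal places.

Sum over 2–11: 3504 + 1399 + 3878 + 3211 + 4789 + 749 + 1626 + 893 + 787 + 2440 = 23276
Sum over 3–12: 1399 + 3878 + 3211 + 4789 + 749 + 1626 + 893 + 787 + 2440 + 4526 = 24298
CMA at t=7 = (23276 + 24298) / (2·10) = 47574 / 20 = 2378.700

2378.700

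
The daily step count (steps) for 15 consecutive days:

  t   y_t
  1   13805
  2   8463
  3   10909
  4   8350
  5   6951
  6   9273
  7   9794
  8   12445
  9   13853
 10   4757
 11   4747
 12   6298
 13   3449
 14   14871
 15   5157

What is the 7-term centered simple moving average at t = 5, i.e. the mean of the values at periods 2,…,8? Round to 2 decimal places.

9455.00

Sum of periods 2–8: 8463 + 10909 + 8350 + 6951 + 9273 + 9794 + 12445 = 66185
Divide by 7: 66185 / 7 = 9455.00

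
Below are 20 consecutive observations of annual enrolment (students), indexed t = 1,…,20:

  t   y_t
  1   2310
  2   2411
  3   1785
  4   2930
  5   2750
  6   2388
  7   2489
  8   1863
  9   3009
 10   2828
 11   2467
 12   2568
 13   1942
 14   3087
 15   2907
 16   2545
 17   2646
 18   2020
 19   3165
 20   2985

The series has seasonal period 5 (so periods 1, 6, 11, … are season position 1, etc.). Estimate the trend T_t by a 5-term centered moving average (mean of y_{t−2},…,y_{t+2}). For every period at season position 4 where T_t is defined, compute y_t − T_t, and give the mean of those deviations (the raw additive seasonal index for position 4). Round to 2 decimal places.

Season position 4 occurs at t = 4, 9, 14 (where T_t is defined).
t=4: T_4 = 2452.8000; y_4 − T_4 = 2930 − 2452.8000 = 477.2000
t=9: T_9 = 2531.2000; y_9 − T_9 = 3009 − 2531.2000 = 477.8000
t=14: T_14 = 2609.8000; y_14 − T_14 = 3087 − 2609.8000 = 477.2000
Mean deviation: (477.2000 + 477.8000 + 477.2000) / 3 = 477.40

477.40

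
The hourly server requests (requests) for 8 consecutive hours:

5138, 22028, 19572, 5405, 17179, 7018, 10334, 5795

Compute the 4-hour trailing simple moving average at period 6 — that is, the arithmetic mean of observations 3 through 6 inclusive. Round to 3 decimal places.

Sum of periods 3–6: 19572 + 5405 + 17179 + 7018 = 49174
Divide by 4: 49174 / 4 = 12293.500

12293.500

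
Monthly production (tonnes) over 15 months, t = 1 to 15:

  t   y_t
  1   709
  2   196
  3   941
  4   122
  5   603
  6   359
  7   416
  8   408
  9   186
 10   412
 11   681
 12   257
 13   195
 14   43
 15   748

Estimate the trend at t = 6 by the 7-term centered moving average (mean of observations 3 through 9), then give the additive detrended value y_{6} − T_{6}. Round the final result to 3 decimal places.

-74.571

Trend T_6 = (941 + 122 + 603 + 359 + 416 + 408 + 186) / 7 = 3035/7 = 433.57143
Detrended value: 359 − 433.57143 = -74.571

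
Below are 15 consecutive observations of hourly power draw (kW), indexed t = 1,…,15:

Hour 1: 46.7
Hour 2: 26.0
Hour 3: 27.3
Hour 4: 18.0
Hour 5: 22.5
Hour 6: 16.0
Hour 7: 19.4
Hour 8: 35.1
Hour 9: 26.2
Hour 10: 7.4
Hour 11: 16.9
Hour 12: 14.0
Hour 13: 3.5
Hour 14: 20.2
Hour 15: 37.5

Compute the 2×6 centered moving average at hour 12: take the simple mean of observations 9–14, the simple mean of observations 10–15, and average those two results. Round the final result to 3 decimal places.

Sum over 9–14: 26.2 + 7.4 + 16.9 + 14.0 + 3.5 + 20.2 = 88.2
Sum over 10–15: 7.4 + 16.9 + 14.0 + 3.5 + 20.2 + 37.5 = 99.5
CMA at t=12 = (88.2 + 99.5) / (2·6) = 187.7 / 12 = 15.642

15.642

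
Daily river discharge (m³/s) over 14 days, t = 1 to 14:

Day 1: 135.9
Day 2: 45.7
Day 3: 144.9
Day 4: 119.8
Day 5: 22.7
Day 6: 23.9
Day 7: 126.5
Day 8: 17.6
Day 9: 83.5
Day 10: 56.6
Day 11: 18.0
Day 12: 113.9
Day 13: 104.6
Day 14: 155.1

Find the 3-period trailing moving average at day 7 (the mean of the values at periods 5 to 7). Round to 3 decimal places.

57.700

Sum of periods 5–7: 22.7 + 23.9 + 126.5 = 173.1
Divide by 3: 173.1 / 3 = 57.700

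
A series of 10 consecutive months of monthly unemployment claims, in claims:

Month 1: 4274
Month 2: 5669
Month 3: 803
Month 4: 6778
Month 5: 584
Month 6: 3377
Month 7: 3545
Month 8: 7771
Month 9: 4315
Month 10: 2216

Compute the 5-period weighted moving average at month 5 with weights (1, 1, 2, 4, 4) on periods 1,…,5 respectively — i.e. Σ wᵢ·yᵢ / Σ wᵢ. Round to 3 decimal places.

3416.417

Weighted sum: 1·4274 + 1·5669 + 2·803 + 4·6778 + 4·584 = 4274 + 5669 + 1606 + 27112 + 2336 = 40997
Weight total: 1 + 1 + 2 + 4 + 4 = 12
WMA = 40997 / 12 = 3416.417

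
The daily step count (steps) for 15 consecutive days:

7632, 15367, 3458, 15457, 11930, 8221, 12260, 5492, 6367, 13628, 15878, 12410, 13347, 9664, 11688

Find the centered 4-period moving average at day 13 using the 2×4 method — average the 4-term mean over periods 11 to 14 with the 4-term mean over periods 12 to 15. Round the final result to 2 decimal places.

12301.00

Sum over 11–14: 15878 + 12410 + 13347 + 9664 = 51299
Sum over 12–15: 12410 + 13347 + 9664 + 11688 = 47109
CMA at t=13 = (51299 + 47109) / (2·4) = 98408 / 8 = 12301.00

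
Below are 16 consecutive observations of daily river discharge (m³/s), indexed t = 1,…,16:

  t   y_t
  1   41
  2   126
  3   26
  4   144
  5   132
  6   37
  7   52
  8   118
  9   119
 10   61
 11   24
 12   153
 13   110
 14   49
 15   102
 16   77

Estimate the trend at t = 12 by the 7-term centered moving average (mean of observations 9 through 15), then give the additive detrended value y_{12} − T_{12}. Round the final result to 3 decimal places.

Trend T_12 = (119 + 61 + 24 + 153 + 110 + 49 + 102) / 7 = 618/7 = 88.28571
Detrended value: 153 − 88.28571 = 64.714

64.714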